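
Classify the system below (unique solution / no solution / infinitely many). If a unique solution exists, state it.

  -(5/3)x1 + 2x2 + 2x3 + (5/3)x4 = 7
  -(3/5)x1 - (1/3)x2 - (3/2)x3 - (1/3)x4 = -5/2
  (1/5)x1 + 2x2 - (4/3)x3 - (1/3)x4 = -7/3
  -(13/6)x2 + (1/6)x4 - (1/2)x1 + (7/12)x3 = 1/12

no solution

Row-reduce:
R1 ← R1 / (-5/3).
R2 ← R2 + 3/5·R1.
R3 ← R3 − 1/5·R1.
R4 ← R4 + 1/2·R1.
R2 ← R2 / (-79/75).
R1 ← R1 + 6/5·R2.
R3 ← R3 − 56/25·R2.
R4 ← R4 + 83/30·R2.
R3 ← R3 / (-1378/237).
R1 ← R1 − 105/79·R3.
R2 ← R2 − 333/158·R3.
R4 ← R4 − 1378/237·R3.
Row 4 reduces to 0 = -1, a contradiction. The system is inconsistent.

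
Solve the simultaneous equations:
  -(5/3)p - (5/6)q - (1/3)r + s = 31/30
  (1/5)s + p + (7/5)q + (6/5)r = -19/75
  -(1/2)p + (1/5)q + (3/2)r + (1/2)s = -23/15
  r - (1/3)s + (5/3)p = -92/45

Row-reduce the augmented matrix:
R1 ← R1 / (-5/3).
R2 ← R2 − 1·R1.
R3 ← R3 + 1/2·R1.
R4 ← R4 − 5/3·R1.
R2 ← R2 / (9/10).
R1 ← R1 − 1/2·R2.
R3 ← R3 − 9/20·R2.
R4 ← R4 + 5/6·R2.
R3 ← R3 / (11/10).
R1 ← R1 + 16/45·R3.
R2 ← R2 − 10/9·R3.
R4 ← R4 − 43/27·R3.
R4 ← R4 / (56/33).
R1 ← R1 + 61/55·R4.
R2 ← R2 − 12/11·R4.
R3 ← R3 + 2/11·R4.
Reading off the reduced rows gives p = 0, q = 1, r = -8/5, s = 4/3.

p = 0, q = 1, r = -8/5, s = 4/3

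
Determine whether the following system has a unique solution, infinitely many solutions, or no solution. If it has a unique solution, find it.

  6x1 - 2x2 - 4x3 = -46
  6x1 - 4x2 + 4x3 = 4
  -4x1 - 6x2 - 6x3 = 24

Row-reduce the augmented matrix:
R1 ← R1 / (6).
R2 ← R2 − 6·R1.
R3 ← R3 + 4·R1.
R2 ← R2 / (-2).
R1 ← R1 + 1/3·R2.
R3 ← R3 + 22/3·R2.
R3 ← R3 / (-38).
R1 ← R1 + 2·R3.
R2 ← R2 + 4·R3.
Reading off the reduced rows gives x1 = -6, x2 = -5, x3 = 5.

x1 = -6, x2 = -5, x3 = 5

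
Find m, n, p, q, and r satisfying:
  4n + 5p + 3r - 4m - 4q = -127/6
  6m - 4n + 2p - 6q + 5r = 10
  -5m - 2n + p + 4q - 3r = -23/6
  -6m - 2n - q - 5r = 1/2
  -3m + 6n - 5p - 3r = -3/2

Row-reduce the augmented matrix:
R1 ← R1 / (-4).
R2 ← R2 − 6·R1.
R3 ← R3 + 5·R1.
R4 ← R4 + 6·R1.
R5 ← R5 + 3·R1.
R2 ← R2 / (2).
R1 ← R1 + 1·R2.
R3 ← R3 + 7·R2.
R4 ← R4 + 8·R2.
R5 ← R5 − 3·R2.
R3 ← R3 / (28).
R1 ← R1 − 7/2·R3.
R2 ← R2 − 19/4·R3.
R4 ← R4 − 61/2·R3.
R5 ← R5 + 23·R3.
R4 ← R4 / (-395/56).
R1 ← R1 + 7/8·R4.
R2 ← R2 + 45/112·R4.
R3 ← R3 + 33/28·R4.
R5 ← R5 + 171/28·R4.
R5 ← R5 / (1021/395).
R1 ← R1 − 579/790·R5.
R2 ← R2 − 87/316·R5.
R3 ← R3 − 398/395·R5.
R4 ← R4 − 41/790·R5.
Reading off the reduced rows gives m = 2/3, n = -2, p = -5/2, q = -1/2, r = 0.

m = 2/3, n = -2, p = -5/2, q = -1/2, r = 0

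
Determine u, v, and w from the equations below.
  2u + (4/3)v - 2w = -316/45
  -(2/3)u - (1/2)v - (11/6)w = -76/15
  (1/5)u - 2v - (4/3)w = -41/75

u = 3/5, v = -5/3, w = 3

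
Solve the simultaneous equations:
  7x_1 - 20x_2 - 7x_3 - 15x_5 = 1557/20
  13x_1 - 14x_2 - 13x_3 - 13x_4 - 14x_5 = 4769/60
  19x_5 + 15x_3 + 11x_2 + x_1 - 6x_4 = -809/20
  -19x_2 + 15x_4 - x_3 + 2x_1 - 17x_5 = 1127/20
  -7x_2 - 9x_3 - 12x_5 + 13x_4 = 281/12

Row-reduce the augmented matrix:
R1 ← R1 / (7).
R2 ← R2 − 13·R1.
R3 ← R3 − 1·R1.
R4 ← R4 − 2·R1.
R2 ← R2 / (162/7).
R1 ← R1 + 20/7·R2.
R3 ← R3 − 97/7·R2.
R4 ← R4 + 93/7·R2.
R5 ← R5 + 7·R2.
R3 ← R3 / (16).
R1 ← R1 + 1·R3.
R4 ← R4 − 1·R3.
R5 ← R5 + 9·R3.
R4 ← R4 / (19247/2592).
R1 ← R1 + 3871/2592·R4.
R2 ← R2 + 91/162·R4.
R3 ← R3 − 289/2592·R4.
R5 ← R5 − 26105/2592·R4.
R5 ← R5 / (133979/19247).
R1 ← R1 + 14395/19247·R5.
R2 ← R2 − 3426/19247·R5.
R3 ← R3 − 17060/19247·R5.
R4 ← R4 + 14417/19247·R5.
Reading off the reduced rows gives x_1 = 9/5, x_2 = -3, x_3 = -3/4, x_4 = -1/3, x_5 = 0.

x_1 = 9/5, x_2 = -3, x_3 = -3/4, x_4 = -1/3, x_5 = 0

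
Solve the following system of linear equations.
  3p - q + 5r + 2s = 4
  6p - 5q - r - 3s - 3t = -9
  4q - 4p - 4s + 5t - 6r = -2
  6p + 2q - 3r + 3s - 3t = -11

infinitely many solutions

Row-reduce:
R1 ← R1 / (3).
R2 ← R2 − 6·R1.
R3 ← R3 + 4·R1.
R4 ← R4 − 6·R1.
R2 ← R2 / (-3).
R1 ← R1 + 1/3·R2.
R3 ← R3 − 8/3·R2.
R4 ← R4 − 4·R2.
R3 ← R3 / (-82/9).
R1 ← R1 − 26/9·R3.
R2 ← R2 − 11/3·R3.
R4 ← R4 + 83/3·R3.
R4 ← R4 / (517/41).
R1 ← R1 + 39/41·R4.
R2 ← R2 + 29/41·R4.
R3 ← R3 − 34/41·R4.
Rank is 4 with 5 unknowns, leaving t free.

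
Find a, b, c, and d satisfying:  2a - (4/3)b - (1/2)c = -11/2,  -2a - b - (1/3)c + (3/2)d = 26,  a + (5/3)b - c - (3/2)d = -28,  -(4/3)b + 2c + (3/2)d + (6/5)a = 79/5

Row-reduce the augmented matrix:
R1 ← R1 / (2).
R2 ← R2 + 2·R1.
R3 ← R3 − 1·R1.
R4 ← R4 − 6/5·R1.
R2 ← R2 / (-7/3).
R1 ← R1 + 2/3·R2.
R3 ← R3 − 7/3·R2.
R4 ← R4 + 8/15·R2.
R3 ← R3 / (-19/12).
R1 ← R1 + 1/84·R3.
R2 ← R2 − 5/14·R3.
R4 ← R4 − 523/210·R3.
R4 ← R4 / (81/70).
R1 ← R1 + 3/7·R4.
R2 ← R2 + 9/14·R4.
Reading off the reduced rows gives a = -6, b = -6, c = 3, d = 6.

a = -6, b = -6, c = 3, d = 6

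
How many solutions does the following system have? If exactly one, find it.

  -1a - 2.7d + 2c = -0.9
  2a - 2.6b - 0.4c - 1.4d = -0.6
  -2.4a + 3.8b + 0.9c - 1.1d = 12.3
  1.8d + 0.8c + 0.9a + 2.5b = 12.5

Row-reduce the augmented matrix:
R1 ← R1 / (-1).
R2 ← R2 − 2·R1.
R3 ← R3 + 12/5·R1.
R4 ← R4 − 9/10·R1.
R2 ← R2 / (-13/5).
R3 ← R3 − 19/5·R2.
R4 ← R4 − 5/2·R2.
R3 ← R3 / (177/130).
R1 ← R1 + 2·R3.
R2 ← R2 + 18/13·R3.
R4 ← R4 − 394/65·R3.
R4 ← R4 / (9293/708).
R1 ← R1 + 7073/1770·R4.
R2 ← R2 + 596/295·R4.
R3 ← R3 + 2963/885·R4.
Reading off the reduced rows gives a = 5, b = 6, c = -2, d = -3.

a = 5, b = 6, c = -2, d = -3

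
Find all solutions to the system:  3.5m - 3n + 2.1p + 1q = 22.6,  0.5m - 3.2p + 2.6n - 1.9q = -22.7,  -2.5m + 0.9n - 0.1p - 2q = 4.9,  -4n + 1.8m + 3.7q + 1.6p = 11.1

Row-reduce the augmented matrix:
R1 ← R1 / (7/2).
R2 ← R2 − 1/2·R1.
R3 ← R3 + 5/2·R1.
R4 ← R4 − 9/5·R1.
R2 ← R2 / (106/35).
R1 ← R1 + 6/7·R2.
R3 ← R3 + 87/70·R2.
R4 ← R4 + 86/35·R2.
R3 ← R3 / (-77/2120).
R1 ← R1 + 207/530·R3.
R2 ← R2 + 245/212·R3.
R4 ← R4 + 6147/2650·R3.
R4 ← R4 / (528147/3850).
R1 ← R1 − 8681/385·R4.
R2 ← R2 − 736/11·R4.
R3 ← R3 − 4503/77·R4.
Reading off the reduced rows gives m = 0, n = -5, p = 6, q = -5.

m = 0, n = -5, p = 6, q = -5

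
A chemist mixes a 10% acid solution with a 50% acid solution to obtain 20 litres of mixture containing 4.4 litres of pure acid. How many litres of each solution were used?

Let a = litres of solution A, b = litres of solution B.
  b + a = 20
  (1/10)a + (1/2)b = 22/5
From equation 1: a = 20 − b.
Substitute into equation 2 and solve: b = 6.
Then a = 14.

litres of solution A: 14, litres of solution B: 6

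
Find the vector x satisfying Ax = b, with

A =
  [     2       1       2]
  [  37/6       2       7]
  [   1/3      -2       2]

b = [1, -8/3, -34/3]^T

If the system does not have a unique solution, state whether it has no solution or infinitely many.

infinitely many solutions

Row-reduce:
R1 ← R1 / (2).
R2 ← R2 − 37/6·R1.
R3 ← R3 − 1/3·R1.
R2 ← R2 / (-13/12).
R1 ← R1 − 1/2·R2.
R3 ← R3 + 13/6·R2.
Rank is 2 with 3 unknowns, leaving x_3 free.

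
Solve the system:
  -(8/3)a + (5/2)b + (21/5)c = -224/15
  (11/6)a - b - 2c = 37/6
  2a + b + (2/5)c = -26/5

Row-reduce:
R1 ← R1 / (-8/3).
R2 ← R2 − 11/6·R1.
R3 ← R3 − 2·R1.
R2 ← R2 / (23/32).
R1 ← R1 + 15/16·R2.
R3 ← R3 − 23/8·R2.
Rank is 2 with 3 unknowns, leaving c free.

infinitely many solutions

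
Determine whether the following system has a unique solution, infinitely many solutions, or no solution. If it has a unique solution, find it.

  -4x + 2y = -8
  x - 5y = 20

x = 0, y = -4

Row-reduce the augmented matrix:
R1 ← R1 / (-4).
R2 ← R2 − 1·R1.
R2 ← R2 / (-9/2).
R1 ← R1 + 1/2·R2.
Reading off the reduced rows gives x = 0, y = -4.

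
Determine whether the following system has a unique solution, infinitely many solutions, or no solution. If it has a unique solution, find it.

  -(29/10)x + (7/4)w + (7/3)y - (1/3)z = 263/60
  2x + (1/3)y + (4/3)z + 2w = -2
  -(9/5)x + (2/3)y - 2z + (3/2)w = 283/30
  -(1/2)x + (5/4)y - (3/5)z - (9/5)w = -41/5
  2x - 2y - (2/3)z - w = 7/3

Row-reduce:
R1 ← R1 / (-29/10).
R2 ← R2 − 2·R1.
R3 ← R3 + 9/5·R1.
R4 ← R4 + 1/2·R1.
R5 ← R5 − 2·R1.
R2 ← R2 / (169/87).
R1 ← R1 + 70/87·R2.
R3 ← R3 + 68/87·R2.
R4 ← R4 − 295/348·R2.
R5 ← R5 + 34/87·R2.
R3 ← R3 / (-228/169).
R1 ← R1 − 290/507·R3.
R2 ← R2 − 96/169·R3.
R4 ← R4 + 2596/2535·R3.
R5 ← R5 + 114/169·R3.
R4 ← R4 / (-911/190).
R1 ← R1 − 55/38·R4.
R2 ← R2 − 45/19·R4.
R3 ← R3 + 24/19·R4.
Row 5 reduces to 0 = 2, a contradiction. The system is inconsistent.

no solution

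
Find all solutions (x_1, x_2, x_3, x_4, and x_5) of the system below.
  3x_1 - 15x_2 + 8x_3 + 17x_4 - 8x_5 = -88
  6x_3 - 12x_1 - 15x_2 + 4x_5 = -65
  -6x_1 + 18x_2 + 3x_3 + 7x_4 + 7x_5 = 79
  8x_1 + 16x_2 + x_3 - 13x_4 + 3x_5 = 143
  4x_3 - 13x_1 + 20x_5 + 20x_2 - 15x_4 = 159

Row-reduce the augmented matrix:
R1 ← R1 / (3).
R2 ← R2 + 12·R1.
R3 ← R3 + 6·R1.
R4 ← R4 − 8·R1.
R5 ← R5 + 13·R1.
R2 ← R2 / (-75).
R1 ← R1 + 5·R2.
R3 ← R3 + 12·R2.
R4 ← R4 − 56·R2.
R5 ← R5 + 45·R2.
R3 ← R3 / (323/25).
R1 ← R1 − 2/15·R3.
R2 ← R2 + 38/75·R3.
R4 ← R4 − 201/25·R3.
R5 ← R5 − 238/15·R3.
R4 ← R4 / (-8496/323).
R1 ← R1 − 797/969·R4.
R2 ← R2 − 14/51·R4.
R3 ← R3 − 753/323·R4.
R5 ← R5 + 1090/57·R4.
R5 ← R5 / (60179/19116).
R1 ← R1 + 21343/38232·R5.
R2 ← R2 − 4993/19116·R5.
R3 ← R3 − 863/4248·R5.
R4 ← R4 + 3023/12744·R5.
Reading off the reduced rows gives x_1 = 2, x_2 = 5, x_3 = 5, x_4 = -3, x_5 = 1.

x_1 = 2, x_2 = 5, x_3 = 5, x_4 = -3, x_5 = 1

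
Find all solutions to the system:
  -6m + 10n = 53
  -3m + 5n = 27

no solution

Row-reduce:
R1 ← R1 / (-6).
R2 ← R2 + 3·R1.
Row 2 reduces to 0 = 1/2, a contradiction. The system is inconsistent.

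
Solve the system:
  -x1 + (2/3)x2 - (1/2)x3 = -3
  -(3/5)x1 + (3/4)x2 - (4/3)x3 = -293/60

infinitely many solutions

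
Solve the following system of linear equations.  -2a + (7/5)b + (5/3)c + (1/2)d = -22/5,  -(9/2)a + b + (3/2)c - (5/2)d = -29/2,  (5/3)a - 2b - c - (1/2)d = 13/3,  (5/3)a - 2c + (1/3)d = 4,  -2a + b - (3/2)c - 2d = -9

Row-reduce:
R1 ← R1 / (-2).
R2 ← R2 + 9/2·R1.
R3 ← R3 − 5/3·R1.
R4 ← R4 − 5/3·R1.
R5 ← R5 + 2·R1.
R2 ← R2 / (-43/20).
R1 ← R1 + 7/10·R2.
R3 ← R3 + 5/6·R2.
R4 ← R4 − 7/6·R2.
R5 ← R5 + 2/5·R2.
R3 ← R3 / (488/387).
R1 ← R1 + 13/129·R3.
R2 ← R2 − 45/43·R3.
R4 ← R4 + 709/387·R3.
R5 ← R5 + 709/258·R3.
R4 ← R4 / (2059/2928).
R1 ← R1 − 1011/976·R4.
R2 ← R2 − 575/976·R4.
R3 ← R3 − 1023/976·R4.
R5 ← R5 − 2059/1952·R4.
Row 5 reduces to 0 = -1/2, a contradiction. The system is inconsistent.

no solution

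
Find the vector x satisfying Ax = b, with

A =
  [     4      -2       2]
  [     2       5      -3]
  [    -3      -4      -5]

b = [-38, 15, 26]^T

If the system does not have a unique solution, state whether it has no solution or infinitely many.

x_1 = -6, x_2 = 3, x_3 = -4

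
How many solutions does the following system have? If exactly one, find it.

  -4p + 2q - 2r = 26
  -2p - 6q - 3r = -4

Row-reduce:
R1 ← R1 / (-4).
R2 ← R2 + 2·R1.
R2 ← R2 / (-7).
R1 ← R1 + 1/2·R2.
Rank is 2 with 3 unknowns, leaving r free.

infinitely many solutions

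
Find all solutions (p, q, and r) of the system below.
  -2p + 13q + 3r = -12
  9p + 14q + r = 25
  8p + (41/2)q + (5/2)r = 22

Row-reduce:
R1 ← R1 / (-2).
R2 ← R2 − 9·R1.
R3 ← R3 − 8·R1.
R2 ← R2 / (145/2).
R1 ← R1 + 13/2·R2.
R3 ← R3 − 145/2·R2.
Row 3 reduces to 0 = 3, a contradiction. The system is inconsistent.

no solution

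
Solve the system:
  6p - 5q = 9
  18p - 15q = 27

infinitely many solutions

Row-reduce:
R1 ← R1 / (6).
R2 ← R2 − 18·R1.
Rank is 1 with 2 unknowns, leaving q free.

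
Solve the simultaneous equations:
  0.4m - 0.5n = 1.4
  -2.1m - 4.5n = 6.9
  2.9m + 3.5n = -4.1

m = 1, n = -2

Row-reduce the augmented matrix:
R1 ← R1 / (2/5).
R2 ← R2 + 21/10·R1.
R3 ← R3 − 29/10·R1.
R2 ← R2 / (-57/8).
R1 ← R1 + 5/4·R2.
R3 ← R3 − 57/8·R2.
R3 reduces to 0 = 0, so the extra equation is consistent.
Reading off the reduced rows gives m = 1, n = -2.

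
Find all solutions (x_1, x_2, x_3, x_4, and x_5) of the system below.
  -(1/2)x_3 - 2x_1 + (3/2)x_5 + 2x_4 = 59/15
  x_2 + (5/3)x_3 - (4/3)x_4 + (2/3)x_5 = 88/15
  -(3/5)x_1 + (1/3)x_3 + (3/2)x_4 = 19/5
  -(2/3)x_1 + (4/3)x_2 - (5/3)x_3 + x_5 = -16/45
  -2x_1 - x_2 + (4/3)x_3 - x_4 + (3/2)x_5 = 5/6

x_1 = 1/3, x_2 = 13/5, x_3 = 3, x_4 = 2, x_5 = 7/5

Row-reduce the augmented matrix:
R1 ← R1 / (-2).
R3 ← R3 + 3/5·R1.
R4 ← R4 + 2/3·R1.
R5 ← R5 + 2·R1.
R4 ← R4 − 4/3·R2.
R5 ← R5 + 1·R2.
R3 ← R3 / (29/60).
R1 ← R1 − 1/4·R3.
R2 ← R2 − 5/3·R3.
R4 ← R4 + 67/18·R3.
R5 ← R5 − 7/2·R3.
R4 ← R4 / (2099/261).
R1 ← R1 + 85/58·R4.
R2 ← R2 + 386/87·R4.
R3 ← R3 − 54/29·R4.
R5 ← R5 + 944/87·R4.
R5 ← R5 / (-5353/4198).
R1 ← R1 + 2560/2099·R5.
R2 ← R2 − 193/2099·R5.
R3 ← R3 + 81/2099·R5.
R4 ← R4 + 1006/2099·R5.
Reading off the reduced rows gives x_1 = 1/3, x_2 = 13/5, x_3 = 3, x_4 = 2, x_5 = 7/5.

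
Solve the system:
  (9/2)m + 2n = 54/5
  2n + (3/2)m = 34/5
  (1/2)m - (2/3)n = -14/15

m = 4/3, n = 12/5

Row-reduce the augmented matrix:
R1 ← R1 / (9/2).
R2 ← R2 − 3/2·R1.
R3 ← R3 − 1/2·R1.
R2 ← R2 / (4/3).
R1 ← R1 − 4/9·R2.
R3 ← R3 + 8/9·R2.
R3 reduces to 0 = 0, so the extra equation is consistent.
Reading off the reduced rows gives m = 4/3, n = 12/5.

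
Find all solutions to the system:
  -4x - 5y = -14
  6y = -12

x = 6, y = -2

Row-reduce the augmented matrix:
R1 ← R1 / (-4).
R2 ← R2 / (6).
R1 ← R1 − 5/4·R2.
Reading off the reduced rows gives x = 6, y = -2.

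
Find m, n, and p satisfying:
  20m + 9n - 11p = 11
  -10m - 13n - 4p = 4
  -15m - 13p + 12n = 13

m = 0, n = 0, p = -1

Row-reduce the augmented matrix:
R1 ← R1 / (20).
R2 ← R2 + 10·R1.
R3 ← R3 + 15·R1.
R2 ← R2 / (-17/2).
R1 ← R1 − 9/20·R2.
R3 ← R3 − 75/4·R2.
R3 ← R3 / (-1435/34).
R1 ← R1 + 179/170·R3.
R2 ← R2 − 19/17·R3.
Reading off the reduced rows gives m = 0, n = 0, p = -1.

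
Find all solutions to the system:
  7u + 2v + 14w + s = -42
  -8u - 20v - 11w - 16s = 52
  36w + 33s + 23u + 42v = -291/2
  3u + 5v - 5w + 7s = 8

no solution

Row-reduce:
R1 ← R1 / (7).
R2 ← R2 + 8·R1.
R3 ← R3 − 23·R1.
R4 ← R4 − 3·R1.
R2 ← R2 / (-124/7).
R1 ← R1 − 2/7·R2.
R3 ← R3 − 248/7·R2.
R4 ← R4 − 29/7·R2.
Swap R3 and R4.
R3 ← R3 / (-1219/124).
R1 ← R1 − 129/62·R3.
R2 ← R2 + 35/124·R3.
Row 4 reduces to 0 = 1/2, a contradiction. The system is inconsistent.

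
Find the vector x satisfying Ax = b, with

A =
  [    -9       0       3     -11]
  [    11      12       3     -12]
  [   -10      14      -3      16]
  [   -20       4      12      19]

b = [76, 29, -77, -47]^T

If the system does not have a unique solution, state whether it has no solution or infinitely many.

x_1 = -2, x_2 = -1, x_3 = 1, x_4 = -5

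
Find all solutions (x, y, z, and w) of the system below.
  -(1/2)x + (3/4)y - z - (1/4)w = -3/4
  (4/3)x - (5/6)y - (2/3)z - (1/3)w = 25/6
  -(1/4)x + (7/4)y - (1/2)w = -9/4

Row-reduce:
R1 ← R1 / (-1/2).
R2 ← R2 − 4/3·R1.
R3 ← R3 + 1/4·R1.
R2 ← R2 / (7/6).
R1 ← R1 + 3/2·R2.
R3 ← R3 − 11/8·R2.
R3 ← R3 / (31/7).
R1 ← R1 + 16/7·R3.
R2 ← R2 + 20/7·R3.
Rank is 3 with 4 unknowns, leaving w free.

infinitely many solutions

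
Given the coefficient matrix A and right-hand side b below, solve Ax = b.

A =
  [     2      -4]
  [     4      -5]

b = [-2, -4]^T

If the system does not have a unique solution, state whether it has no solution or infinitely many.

x_1 = -1, x_2 = 0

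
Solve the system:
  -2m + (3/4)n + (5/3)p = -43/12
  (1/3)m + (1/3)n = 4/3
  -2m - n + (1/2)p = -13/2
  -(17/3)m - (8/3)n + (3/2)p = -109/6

m = 3, n = 1, p = 1

Row-reduce the augmented matrix:
R1 ← R1 / (-2).
R2 ← R2 − 1/3·R1.
R3 ← R3 + 2·R1.
R4 ← R4 + 17/3·R1.
R2 ← R2 / (11/24).
R1 ← R1 + 3/8·R2.
R3 ← R3 + 7/4·R2.
R4 ← R4 + 115/24·R2.
R3 ← R3 / (-7/66).
R1 ← R1 + 20/33·R3.
R2 ← R2 − 20/33·R3.
R4 ← R4 + 7/22·R3.
R4 reduces to 0 = 0, so the extra equation is consistent.
Reading off the reduced rows gives m = 3, n = 1, p = 1.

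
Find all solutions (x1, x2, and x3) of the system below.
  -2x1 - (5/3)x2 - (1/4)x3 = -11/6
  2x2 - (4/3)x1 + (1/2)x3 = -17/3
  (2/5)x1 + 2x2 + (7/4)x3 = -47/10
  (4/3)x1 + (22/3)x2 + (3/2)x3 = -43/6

no solution

Row-reduce:
R1 ← R1 / (-2).
R2 ← R2 + 4/3·R1.
R3 ← R3 − 2/5·R1.
R4 ← R4 − 4/3·R1.
R2 ← R2 / (28/9).
R1 ← R1 − 5/6·R2.
R3 ← R3 − 5/3·R2.
R4 ← R4 − 56/9·R2.
R3 ← R3 / (47/35).
R1 ← R1 + 3/56·R3.
R2 ← R2 − 3/14·R3.
Row 4 reduces to 0 = 1/2, a contradiction. The system is inconsistent.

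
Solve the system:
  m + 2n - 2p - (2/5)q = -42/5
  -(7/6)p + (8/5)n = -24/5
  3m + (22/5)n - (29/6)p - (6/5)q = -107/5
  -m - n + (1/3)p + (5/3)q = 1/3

Row-reduce:
R3 ← R3 − 3·R1.
R4 ← R4 + 1·R1.
R2 ← R2 / (8/5).
R1 ← R1 − 2·R2.
R3 ← R3 + 8/5·R2.
R4 ← R4 − 1·R2.
Swap R3 and R4.
R3 ← R3 / (-15/16).
R1 ← R1 + 13/24·R3.
R2 ← R2 + 35/48·R3.
Row 4 reduces to 0 = -1, a contradiction. The system is inconsistent.

no solution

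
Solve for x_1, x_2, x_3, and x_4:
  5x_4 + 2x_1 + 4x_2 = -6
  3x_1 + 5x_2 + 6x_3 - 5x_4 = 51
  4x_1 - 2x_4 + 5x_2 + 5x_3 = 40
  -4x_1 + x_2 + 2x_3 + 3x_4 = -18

Row-reduce the augmented matrix:
R1 ← R1 / (2).
R2 ← R2 − 3·R1.
R3 ← R3 − 4·R1.
R4 ← R4 + 4·R1.
R2 ← R2 / (-1).
R1 ← R1 − 2·R2.
R3 ← R3 + 3·R2.
R4 ← R4 − 9·R2.
R3 ← R3 / (-13).
R1 ← R1 − 12·R3.
R2 ← R2 + 6·R3.
R4 ← R4 − 56·R3.
R4 ← R4 / (269/26).
R1 ← R1 − 27/26·R4.
R2 ← R2 − 19/26·R4.
R3 ← R3 + 51/26·R4.
Reading off the reduced rows gives x_1 = 3, x_2 = 2, x_3 = 2, x_4 = -4.

x_1 = 3, x_2 = 2, x_3 = 2, x_4 = -4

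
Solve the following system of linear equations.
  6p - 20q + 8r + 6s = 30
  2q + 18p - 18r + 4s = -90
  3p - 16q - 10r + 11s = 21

infinitely many solutions

Row-reduce:
R1 ← R1 / (6).
R2 ← R2 − 18·R1.
R3 ← R3 − 3·R1.
R2 ← R2 / (62).
R1 ← R1 + 10/3·R2.
R3 ← R3 + 6·R2.
R3 ← R3 / (-560/31).
R1 ← R1 + 86/93·R3.
R2 ← R2 + 21/31·R3.
Rank is 3 with 4 unknowns, leaving s free.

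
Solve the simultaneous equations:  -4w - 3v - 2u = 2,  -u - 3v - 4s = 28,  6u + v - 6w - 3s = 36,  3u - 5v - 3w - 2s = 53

Row-reduce the augmented matrix:
R1 ← R1 / (-2).
R2 ← R2 + 1·R1.
R3 ← R3 − 6·R1.
R4 ← R4 − 3·R1.
R2 ← R2 / (-3/2).
R1 ← R1 − 3/2·R2.
R3 ← R3 + 8·R2.
R4 ← R4 + 19/2·R2.
R3 ← R3 / (-86/3).
R1 ← R1 − 4·R3.
R2 ← R2 + 4/3·R3.
R4 ← R4 + 65/3·R3.
R4 ← R4 / (815/86).
R1 ← R1 + 62/43·R4.
R2 ← R2 − 78/43·R4.
R3 ← R3 + 55/86·R4.
Reading off the reduced rows gives u = 6, v = -6, w = 1, s = -4.

u = 6, v = -6, w = 1, s = -4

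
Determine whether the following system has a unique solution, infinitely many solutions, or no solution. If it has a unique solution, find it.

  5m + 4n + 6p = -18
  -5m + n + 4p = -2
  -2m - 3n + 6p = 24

Row-reduce the augmented matrix:
R1 ← R1 / (5).
R2 ← R2 + 5·R1.
R3 ← R3 + 2·R1.
R2 ← R2 / (5).
R1 ← R1 − 4/5·R2.
R3 ← R3 + 7/5·R2.
R3 ← R3 / (56/5).
R1 ← R1 + 2/5·R3.
R2 ← R2 − 2·R3.
Reading off the reduced rows gives m = 0, n = -6, p = 1.

m = 0, n = -6, p = 1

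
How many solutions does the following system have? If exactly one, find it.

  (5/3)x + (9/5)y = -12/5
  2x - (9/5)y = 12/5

Row-reduce the augmented matrix:
R1 ← R1 / (5/3).
R2 ← R2 − 2·R1.
R2 ← R2 / (-99/25).
R1 ← R1 − 27/25·R2.
Reading off the reduced rows gives x = 0, y = -4/3.

x = 0, y = -4/3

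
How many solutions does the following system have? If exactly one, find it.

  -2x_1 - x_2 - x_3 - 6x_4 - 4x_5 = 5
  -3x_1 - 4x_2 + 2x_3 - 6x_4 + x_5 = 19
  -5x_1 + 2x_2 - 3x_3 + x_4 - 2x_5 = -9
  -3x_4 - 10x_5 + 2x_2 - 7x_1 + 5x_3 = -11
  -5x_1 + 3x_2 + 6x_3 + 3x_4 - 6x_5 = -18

Row-reduce:
R1 ← R1 / (-2).
R2 ← R2 + 3·R1.
R3 ← R3 + 5·R1.
R4 ← R4 + 7·R1.
R5 ← R5 + 5·R1.
R2 ← R2 / (-5/2).
R1 ← R1 − 1/2·R2.
R3 ← R3 − 9/2·R2.
R4 ← R4 − 11/2·R2.
R5 ← R5 − 11/2·R2.
R3 ← R3 / (29/5).
R1 ← R1 − 6/5·R3.
R2 ← R2 + 7/5·R3.
R4 ← R4 − 81/5·R3.
R5 ← R5 − 81/5·R3.
R4 ← R4 / (-1020/29).
R1 ← R1 + 24/29·R4.
R2 ← R2 − 115/29·R4.
R3 ← R3 − 107/29·R4.
R5 ← R5 + 1020/29·R4.
Row 5 reduces to 0 = -2, a contradiction. The system is inconsistent.

no solution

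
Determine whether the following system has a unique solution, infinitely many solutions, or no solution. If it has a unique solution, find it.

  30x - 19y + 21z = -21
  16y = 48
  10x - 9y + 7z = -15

infinitely many solutions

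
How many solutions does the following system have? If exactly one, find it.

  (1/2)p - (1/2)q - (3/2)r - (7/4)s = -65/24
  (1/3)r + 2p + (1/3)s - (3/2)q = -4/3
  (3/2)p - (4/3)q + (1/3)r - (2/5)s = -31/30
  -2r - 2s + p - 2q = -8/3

Row-reduce the augmented matrix:
R1 ← R1 / (1/2).
R2 ← R2 − 2·R1.
R3 ← R3 − 3/2·R1.
R4 ← R4 − 1·R1.
R2 ← R2 / (1/2).
R1 ← R1 + 1·R2.
R3 ← R3 − 1/6·R2.
R4 ← R4 + 1·R2.
R3 ← R3 / (49/18).
R1 ← R1 − 29/3·R3.
R2 ← R2 − 38/3·R3.
R4 ← R4 − 41/3·R3.
R4 ← R4 / (1002/245).
R1 ← R1 − 643/245·R4.
R2 ← R2 − 851/245·R4.
R3 ← R3 − 433/490·R4.
Reading off the reduced rows gives p = -5/3, q = -1, r = 1, s = 1/2.

p = -5/3, q = -1, r = 1, s = 1/2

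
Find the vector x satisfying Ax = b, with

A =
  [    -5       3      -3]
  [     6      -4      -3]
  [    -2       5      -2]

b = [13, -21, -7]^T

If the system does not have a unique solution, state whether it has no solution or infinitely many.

x_1 = -5, x_2 = -3, x_3 = 1

Row-reduce the augmented matrix:
R1 ← R1 / (-5).
R2 ← R2 − 6·R1.
R3 ← R3 + 2·R1.
R2 ← R2 / (-2/5).
R1 ← R1 + 3/5·R2.
R3 ← R3 − 19/5·R2.
R3 ← R3 / (-127/2).
R1 ← R1 − 21/2·R3.
R2 ← R2 − 33/2·R3.
Reading off the reduced rows gives x_1 = -5, x_2 = -3, x_3 = 1.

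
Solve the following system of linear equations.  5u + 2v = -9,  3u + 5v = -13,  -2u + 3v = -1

Row-reduce:
R1 ← R1 / (5).
R2 ← R2 − 3·R1.
R3 ← R3 + 2·R1.
R2 ← R2 / (19/5).
R1 ← R1 − 2/5·R2.
R3 ← R3 − 19/5·R2.
Row 3 reduces to 0 = 3, a contradiction. The system is inconsistent.

no solution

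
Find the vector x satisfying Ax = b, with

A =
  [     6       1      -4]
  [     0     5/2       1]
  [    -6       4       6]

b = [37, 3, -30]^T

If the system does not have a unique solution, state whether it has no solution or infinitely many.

no solution

Row-reduce:
R1 ← R1 / (6).
R3 ← R3 + 6·R1.
R2 ← R2 / (5/2).
R1 ← R1 − 1/6·R2.
R3 ← R3 − 5·R2.
Row 3 reduces to 0 = 1, a contradiction. The system is inconsistent.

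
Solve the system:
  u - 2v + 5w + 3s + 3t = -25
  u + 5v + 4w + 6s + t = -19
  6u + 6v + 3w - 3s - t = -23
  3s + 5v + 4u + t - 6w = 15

infinitely many solutions

Row-reduce:
R2 ← R2 − 1·R1.
R3 ← R3 − 6·R1.
R4 ← R4 − 4·R1.
R2 ← R2 / (7).
R1 ← R1 + 2·R2.
R3 ← R3 − 18·R2.
R4 ← R4 − 13·R2.
R3 ← R3 / (-171/7).
R1 ← R1 − 33/7·R3.
R2 ← R2 + 1/7·R3.
R4 ← R4 + 169/7·R3.
R4 ← R4 / (787/57).
R1 ← R1 + 32/19·R4.
R2 ← R2 − 34/57·R4.
R3 ← R3 − 67/57·R4.
Rank is 4 with 5 unknowns, leaving t free.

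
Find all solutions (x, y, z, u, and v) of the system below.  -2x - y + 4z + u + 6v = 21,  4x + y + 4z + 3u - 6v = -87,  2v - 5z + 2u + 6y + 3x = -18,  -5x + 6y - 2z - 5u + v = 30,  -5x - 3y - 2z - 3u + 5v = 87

Row-reduce the augmented matrix:
R1 ← R1 / (-2).
R2 ← R2 − 4·R1.
R3 ← R3 − 3·R1.
R4 ← R4 + 5·R1.
R5 ← R5 + 5·R1.
R2 ← R2 / (-1).
R1 ← R1 − 1/2·R2.
R3 ← R3 − 9/2·R2.
R4 ← R4 − 17/2·R2.
R5 ← R5 + 1/2·R2.
R3 ← R3 / (55).
R1 ← R1 − 4·R3.
R2 ← R2 + 12·R3.
R4 ← R4 − 90·R3.
R5 ← R5 + 18·R3.
R4 ← R4 / (-83/11).
R1 ← R1 − 6/55·R4.
R2 ← R2 − 37/55·R4.
R3 ← R3 − 26/55·R4.
R5 ← R5 − 28/55·R4.
R5 ← R5 / (-939/415).
R1 ← R1 + 1298/415·R5.
R2 ← R2 − 19/415·R5.
R3 ← R3 + 368/415·R5.
R4 ← R4 − 277/83·R5.
Reading off the reduced rows gives x = -5, y = -5, z = -5, u = -4, v = 5.

x = -5, y = -5, z = -5, u = -4, v = 5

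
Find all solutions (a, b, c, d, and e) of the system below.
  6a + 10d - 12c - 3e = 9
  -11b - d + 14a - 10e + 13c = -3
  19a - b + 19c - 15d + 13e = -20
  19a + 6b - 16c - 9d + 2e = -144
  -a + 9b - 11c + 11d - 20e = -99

a = -2, b = -5, c = 2, d = 6, e = 5

Row-reduce the augmented matrix:
R1 ← R1 / (6).
R2 ← R2 − 14·R1.
R3 ← R3 − 19·R1.
R4 ← R4 − 19·R1.
R5 ← R5 + 1·R1.
R2 ← R2 / (-11).
R3 ← R3 + 1·R2.
R4 ← R4 − 6·R2.
R5 ← R5 − 9·R2.
R3 ← R3 / (586/11).
R1 ← R1 + 2·R3.
R2 ← R2 + 41/11·R3.
R4 ← R4 − 488/11·R3.
R5 ← R5 − 226/11·R3.
R4 ← R4 / (-14872/879).
R1 ← R1 + 2/879·R4.
R2 ← R2 + 1579/1758·R4.
R3 ← R3 + 489/586·R4.
R5 ← R5 − 8704/879·R4.
R5 ← R5 / (-68901/1859).
R1 ← R1 − 5297/14872·R5.
R2 ← R2 − 139747/59488·R5.
R3 ← R3 − 52131/59488·R5.
R4 ← R4 − 15999/29744·R5.
Reading off the reduced rows gives a = -2, b = -5, c = 2, d = 6, e = 5.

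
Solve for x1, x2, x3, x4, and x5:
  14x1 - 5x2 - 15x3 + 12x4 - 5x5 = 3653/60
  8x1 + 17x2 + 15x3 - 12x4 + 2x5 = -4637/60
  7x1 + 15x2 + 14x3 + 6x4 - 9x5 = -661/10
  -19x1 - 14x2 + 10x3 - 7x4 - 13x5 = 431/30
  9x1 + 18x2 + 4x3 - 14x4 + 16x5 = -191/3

x1 = 4/5, x2 = -3, x3 = -9/4, x4 = -1/5, x5 = -2/3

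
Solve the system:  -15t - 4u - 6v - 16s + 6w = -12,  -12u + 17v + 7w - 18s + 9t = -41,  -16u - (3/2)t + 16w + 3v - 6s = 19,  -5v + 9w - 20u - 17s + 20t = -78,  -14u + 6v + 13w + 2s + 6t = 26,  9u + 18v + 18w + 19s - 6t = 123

Row-reduce:
R1 ← R1 / (-4).
R2 ← R2 + 12·R1.
R3 ← R3 + 16·R1.
R4 ← R4 + 20·R1.
R5 ← R5 + 14·R1.
R6 ← R6 − 9·R1.
R2 ← R2 / (35).
R1 ← R1 − 3/2·R2.
R3 ← R3 − 27·R2.
R4 ← R4 − 25·R2.
R5 ← R5 − 27·R2.
R6 ← R6 − 9/2·R2.
R3 ← R3 / (17/35).
R1 ← R1 + 36/35·R3.
R2 ← R2 + 11/35·R3.
R4 ← R4 + 92/7·R3.
R5 ← R5 − 17/35·R3.
R6 ← R6 − 1152/35·R3.
R4 ← R4 / (16741/17).
R1 ← R1 − 1301/17·R4.
R2 ← R2 − 398/17·R4.
R3 ← R3 − 1220/17·R4.
R6 ← R6 + 40510/17·R4.
Swap R5 and R6.
R5 ← R5 / (3436889/66964).
R1 ← R1 + 180805/66964·R5.
R2 ← R2 − 8863/33482·R5.
R3 ← R3 + 88673/33482·R5.
R4 ← R4 − 8707/16741·R5.
Row 6 reduces to 0 = 1, a contradiction. The system is inconsistent.

no solution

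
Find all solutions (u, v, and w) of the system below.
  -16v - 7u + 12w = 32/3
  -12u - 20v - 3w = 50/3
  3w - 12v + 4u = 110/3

u = 8/3, v = -7/3, w = -2/3

Row-reduce the augmented matrix:
R1 ← R1 / (-7).
R2 ← R2 + 12·R1.
R3 ← R3 − 4·R1.
R2 ← R2 / (52/7).
R1 ← R1 − 16/7·R2.
R3 ← R3 + 148/7·R2.
R3 ← R3 / (-744/13).
R1 ← R1 − 72/13·R3.
R2 ← R2 + 165/52·R3.
Reading off the reduced rows gives u = 8/3, v = -7/3, w = -2/3.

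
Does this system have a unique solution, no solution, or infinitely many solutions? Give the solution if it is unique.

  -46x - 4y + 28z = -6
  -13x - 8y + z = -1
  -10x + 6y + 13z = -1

no solution

Row-reduce:
R1 ← R1 / (-46).
R2 ← R2 + 13·R1.
R3 ← R3 + 10·R1.
R2 ← R2 / (-158/23).
R1 ← R1 − 2/23·R2.
R3 ← R3 − 158/23·R2.
Row 3 reduces to 0 = 1, a contradiction. The system is inconsistent.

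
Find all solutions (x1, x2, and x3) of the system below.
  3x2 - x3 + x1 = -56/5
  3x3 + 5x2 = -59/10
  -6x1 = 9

Row-reduce the augmented matrix:
R3 ← R3 + 6·R1.
R2 ← R2 / (5).
R1 ← R1 − 3·R2.
R3 ← R3 − 18·R2.
R3 ← R3 / (-84/5).
R1 ← R1 + 14/5·R3.
R2 ← R2 − 3/5·R3.
Reading off the reduced rows gives x1 = -3/2, x2 = -5/2, x3 = 11/5.

x1 = -3/2, x2 = -5/2, x3 = 11/5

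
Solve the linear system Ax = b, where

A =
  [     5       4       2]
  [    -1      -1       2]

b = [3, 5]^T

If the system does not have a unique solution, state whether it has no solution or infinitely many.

Row-reduce:
R1 ← R1 / (5).
R2 ← R2 + 1·R1.
R2 ← R2 / (-1/5).
R1 ← R1 − 4/5·R2.
Rank is 2 with 3 unknowns, leaving x_3 free.

infinitely many solutions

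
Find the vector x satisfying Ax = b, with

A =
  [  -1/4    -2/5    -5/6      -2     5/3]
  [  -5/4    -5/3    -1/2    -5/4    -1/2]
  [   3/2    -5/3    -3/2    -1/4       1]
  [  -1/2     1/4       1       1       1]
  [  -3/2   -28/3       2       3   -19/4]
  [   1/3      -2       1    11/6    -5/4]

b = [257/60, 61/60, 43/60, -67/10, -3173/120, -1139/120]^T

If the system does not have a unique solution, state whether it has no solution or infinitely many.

x_1 = 1, x_2 = 2, x_3 = -11/5, x_4 = -3, x_5 = -3/2

Row-reduce the augmented matrix:
R1 ← R1 / (-1/4).
R2 ← R2 + 5/4·R1.
R3 ← R3 − 3/2·R1.
R4 ← R4 + 1/2·R1.
R5 ← R5 + 3/2·R1.
R6 ← R6 − 1/3·R1.
R2 ← R2 / (1/3).
R1 ← R1 − 8/5·R2.
R3 ← R3 + 61/15·R2.
R4 ← R4 − 21/20·R2.
R5 ← R5 + 104/15·R2.
R6 ← R6 + 38/15·R2.
R3 ← R3 / (1147/30).
R1 ← R1 + 214/15·R3.
R2 ← R2 − 11·R3.
R4 ← R4 + 533/60·R3.
R5 ← R5 − 1249/15·R3.
R6 ← R6 − 1249/45·R3.
R4 ← R4 / (-11119/18352).
R1 ← R1 − 1448/1147·R4.
R2 ← R2 + 4305/4588·R4.
R3 ← R3 − 2835/1147·R4.
R5 ← R5 + 10102/1147·R4.
R6 ← R6 + 10102/3441·R4.
R5 ← R5 / (-1399713/44476).
R1 ← R1 − 65530/11119·R5.
R2 ← R2 + 36900/11119·R5.
R3 ← R3 − 108319/11119·R5.
R4 ← R4 + 55210/11119·R5.
R6 ← R6 + 466571/44476·R5.
R6 reduces to 0 = 0, so the extra equation is consistent.
Reading off the reduced rows gives x_1 = 1, x_2 = 2, x_3 = -11/5, x_4 = -3, x_5 = -3/2.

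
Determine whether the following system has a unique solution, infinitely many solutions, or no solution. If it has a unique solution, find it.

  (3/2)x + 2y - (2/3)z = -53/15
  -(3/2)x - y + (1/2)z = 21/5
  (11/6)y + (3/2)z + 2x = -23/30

x = -14/5, y = 1, z = 2

Row-reduce the augmented matrix:
R1 ← R1 / (3/2).
R2 ← R2 + 3/2·R1.
R3 ← R3 − 2·R1.
R1 ← R1 − 4/3·R2.
R3 ← R3 + 5/6·R2.
R3 ← R3 / (9/4).
R1 ← R1 + 2/9·R3.
R2 ← R2 + 1/6·R3.
Reading off the reduced rows gives x = -14/5, y = 1, z = 2.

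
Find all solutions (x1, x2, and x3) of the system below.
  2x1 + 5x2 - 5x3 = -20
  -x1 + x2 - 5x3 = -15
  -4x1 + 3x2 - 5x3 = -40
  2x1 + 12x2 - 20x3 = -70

x1 = 5, x2 = -5, x3 = 1

Row-reduce the augmented matrix:
R1 ← R1 / (2).
R2 ← R2 + 1·R1.
R3 ← R3 + 4·R1.
R4 ← R4 − 2·R1.
R2 ← R2 / (7/2).
R1 ← R1 − 5/2·R2.
R3 ← R3 − 13·R2.
R4 ← R4 − 7·R2.
R3 ← R3 / (90/7).
R1 ← R1 − 20/7·R3.
R2 ← R2 + 15/7·R3.
R4 reduces to 0 = 0, so the extra equation is consistent.
Reading off the reduced rows gives x1 = 5, x2 = -5, x3 = 1.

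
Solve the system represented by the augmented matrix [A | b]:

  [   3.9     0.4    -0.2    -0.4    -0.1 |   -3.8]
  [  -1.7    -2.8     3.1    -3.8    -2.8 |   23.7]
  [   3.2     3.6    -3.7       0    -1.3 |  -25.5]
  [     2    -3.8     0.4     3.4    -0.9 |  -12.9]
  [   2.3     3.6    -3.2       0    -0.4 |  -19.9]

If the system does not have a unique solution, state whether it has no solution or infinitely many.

Row-reduce the augmented matrix:
R1 ← R1 / (39/10).
R2 ← R2 + 17/10·R1.
R3 ← R3 − 16/5·R1.
R4 ← R4 − 2·R1.
R5 ← R5 − 23/10·R1.
R2 ← R2 / (-512/195).
R1 ← R1 − 4/39·R2.
R3 ← R3 − 638/195·R2.
R4 ← R4 + 781/195·R2.
R5 ← R5 − 656/195·R2.
R3 ← R3 / (559/2560).
R1 ← R1 − 17/256·R3.
R2 ← R2 + 1175/1024·R3.
R4 ← R4 + 20957/5120·R3.
R5 ← R5 − 249/320·R3.
R4 ← R4 / (-430507/5590).
R1 ← R1 − 642/559·R4.
R2 ← R2 + 25475/1118·R4.
R3 ← R3 + 11838/559·R4.
R5 ← R5 − 32484/2795·R4.
R5 ← R5 / (15723/391370).
R1 ← R1 − 1265/39137·R5.
R2 ← R2 − 112509/78274·R5.
R3 ← R3 − 69579/39137·R5.
R4 ← R4 − 43583/39137·R5.
Reading off the reduced rows gives x_1 = -1, x_2 = -1, x_3 = 4, x_4 = -4, x_5 = 3.

x_1 = -1, x_2 = -1, x_3 = 4, x_4 = -4, x_5 = 3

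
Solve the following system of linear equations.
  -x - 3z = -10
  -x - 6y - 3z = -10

infinitely many solutions

Row-reduce:
R1 ← R1 / (-1).
R2 ← R2 + 1·R1.
R2 ← R2 / (-6).
Rank is 2 with 3 unknowns, leaving z free.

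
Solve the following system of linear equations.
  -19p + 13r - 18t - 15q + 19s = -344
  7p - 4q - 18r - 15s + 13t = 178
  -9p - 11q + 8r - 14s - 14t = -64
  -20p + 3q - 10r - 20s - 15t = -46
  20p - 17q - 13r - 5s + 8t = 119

p = 5, q = 3, r = 0, s = -6, t = 5

Row-reduce the augmented matrix:
R1 ← R1 / (-19).
R2 ← R2 − 7·R1.
R3 ← R3 + 9·R1.
R4 ← R4 + 20·R1.
R5 ← R5 − 20·R1.
R2 ← R2 / (-181/19).
R1 ← R1 − 15/19·R2.
R3 ← R3 + 74/19·R2.
R4 ← R4 − 357/19·R2.
R5 ← R5 + 623/19·R2.
R3 ← R3 / (1311/181).
R1 ← R1 + 322/181·R3.
R2 ← R2 − 251/181·R3.
R4 ← R4 + 9003/181·R3.
R5 ← R5 − 8354/181·R3.
R4 ← R4 / (-83583/437).
R1 ← R1 + 371/57·R4.
R2 ← R2 − 6053/1311·R4.
R3 ← R3 + 3571/1311·R4.
R5 ← R5 − 220583/1311·R4.
R5 ← R5 / (-3929383/250749).
R1 ← R1 − 204881/250749·R5.
R2 ← R2 + 15685/250749·R5.
R3 ← R3 + 140500/250749·R5.
R4 ← R4 − 17026/83583·R5.
Reading off the reduced rows gives p = 5, q = 3, r = 0, s = -6, t = 5.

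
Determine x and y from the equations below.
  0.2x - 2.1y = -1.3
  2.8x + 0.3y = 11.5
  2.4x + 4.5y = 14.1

Row-reduce the augmented matrix:
R1 ← R1 / (1/5).
R2 ← R2 − 14/5·R1.
R3 ← R3 − 12/5·R1.
R2 ← R2 / (297/10).
R1 ← R1 + 21/2·R2.
R3 ← R3 − 297/10·R2.
R3 reduces to 0 = 0, so the extra equation is consistent.
Reading off the reduced rows gives x = 4, y = 1.

x = 4, y = 1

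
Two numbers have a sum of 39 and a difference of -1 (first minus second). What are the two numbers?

Let x = first number, y = second number.
  x + y = 39
  x - y = -1
Row-reduce the augmented matrix:
R2 ← R2 − 1·R1.
R2 ← R2 / (-2).
R1 ← R1 − 1·R2.
Reading off the reduced rows gives x = 19, y = 20.

first number: 19, second number: 20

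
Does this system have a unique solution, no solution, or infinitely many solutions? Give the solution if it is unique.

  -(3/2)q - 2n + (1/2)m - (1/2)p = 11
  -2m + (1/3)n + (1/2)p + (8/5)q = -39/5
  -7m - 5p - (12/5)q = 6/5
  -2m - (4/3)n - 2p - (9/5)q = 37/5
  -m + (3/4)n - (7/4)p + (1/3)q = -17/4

Row-reduce:
R1 ← R1 / (1/2).
R2 ← R2 + 2·R1.
R3 ← R3 + 7·R1.
R4 ← R4 + 2·R1.
R5 ← R5 + 1·R1.
R2 ← R2 / (-23/3).
R1 ← R1 + 4·R2.
R3 ← R3 + 28·R2.
R4 ← R4 + 28/3·R2.
R5 ← R5 + 13/4·R2.
R3 ← R3 / (-150/23).
R1 ← R1 + 5/23·R3.
R2 ← R2 − 9/46·R3.
R4 ← R4 + 50/23·R3.
R5 ← R5 + 389/184·R3.
Swap R4 and R5.
R4 ← R4 / (9449/6000).
R1 ← R1 + 23/50·R4.
R2 ← R2 − 177/500·R4.
R3 ← R3 − 281/250·R4.
Row 5 reduces to 0 = -1/3, a contradiction. The system is inconsistent.

no solution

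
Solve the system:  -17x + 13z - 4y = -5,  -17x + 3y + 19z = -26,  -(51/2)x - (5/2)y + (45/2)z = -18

infinitely many solutions

Row-reduce:
R1 ← R1 / (-17).
R2 ← R2 + 17·R1.
R3 ← R3 + 51/2·R1.
R2 ← R2 / (7).
R1 ← R1 − 4/17·R2.
R3 ← R3 − 7/2·R2.
Rank is 2 with 3 unknowns, leaving z free.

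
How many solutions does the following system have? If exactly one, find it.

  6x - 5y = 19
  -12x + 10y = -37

Row-reduce:
R1 ← R1 / (6).
R2 ← R2 + 12·R1.
Row 2 reduces to 0 = 1, a contradiction. The system is inconsistent.

no solution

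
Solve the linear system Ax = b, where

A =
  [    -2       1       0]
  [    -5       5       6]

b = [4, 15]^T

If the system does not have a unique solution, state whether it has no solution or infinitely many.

Row-reduce:
R1 ← R1 / (-2).
R2 ← R2 + 5·R1.
R2 ← R2 / (5/2).
R1 ← R1 + 1/2·R2.
Rank is 2 with 3 unknowns, leaving x_3 free.

infinitely many solutions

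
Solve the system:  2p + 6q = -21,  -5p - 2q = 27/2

p = -3/2, q = -3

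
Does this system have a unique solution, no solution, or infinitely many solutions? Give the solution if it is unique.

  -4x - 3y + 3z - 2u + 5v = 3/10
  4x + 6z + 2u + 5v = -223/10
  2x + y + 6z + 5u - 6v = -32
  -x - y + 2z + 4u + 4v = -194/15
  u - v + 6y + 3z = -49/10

x = -1, y = 1, z = -8/3, u = -12/5, v = 1/2

Row-reduce the augmented matrix:
R1 ← R1 / (-4).
R2 ← R2 − 4·R1.
R3 ← R3 − 2·R1.
R4 ← R4 + 1·R1.
R2 ← R2 / (-3).
R1 ← R1 − 3/4·R2.
R3 ← R3 + 1/2·R2.
R4 ← R4 + 1/4·R2.
R5 ← R5 − 6·R2.
R3 ← R3 / (6).
R1 ← R1 − 3/2·R3.
R2 ← R2 + 3·R3.
R4 ← R4 − 1/2·R3.
R5 ← R5 − 21·R3.
R4 ← R4 / (25/6).
R1 ← R1 + 1/2·R4.
R2 ← R2 − 2·R4.
R3 ← R3 − 2/3·R4.
R5 ← R5 + 13·R4.
R5 ← R5 / (6661/150).
R1 ← R1 − 847/300·R5.
R2 ← R2 + 2113/300·R5.
R3 ← R3 + 371/300·R5.
R4 ← R4 − 169/300·R5.
Reading off the reduced rows gives x = -1, y = 1, z = -8/3, u = -12/5, v = 1/2.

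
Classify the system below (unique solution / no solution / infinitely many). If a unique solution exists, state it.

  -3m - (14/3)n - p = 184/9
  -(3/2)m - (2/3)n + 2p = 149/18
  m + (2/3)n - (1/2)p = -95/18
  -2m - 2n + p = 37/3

Row-reduce the augmented matrix:
R1 ← R1 / (-3).
R2 ← R2 + 3/2·R1.
R3 ← R3 − 1·R1.
R4 ← R4 + 2·R1.
R2 ← R2 / (5/3).
R1 ← R1 − 14/9·R2.
R3 ← R3 + 8/9·R2.
R4 ← R4 − 10/9·R2.
R3 ← R3 / (1/2).
R1 ← R1 + 2·R3.
R2 ← R2 − 3/2·R3.
R4 reduces to 0 = 0, so the extra equation is consistent.
Reading off the reduced rows gives m = -3, n = -8/3, p = 1.

m = -3, n = -8/3, p = 1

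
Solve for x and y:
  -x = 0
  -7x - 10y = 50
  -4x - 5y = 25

Row-reduce the augmented matrix:
R1 ← R1 / (-1).
R2 ← R2 + 7·R1.
R3 ← R3 + 4·R1.
R2 ← R2 / (-10).
R3 ← R3 + 5·R2.
R3 reduces to 0 = 0, so the extra equation is consistent.
Reading off the reduced rows gives x = 0, y = -5.

x = 0, y = -5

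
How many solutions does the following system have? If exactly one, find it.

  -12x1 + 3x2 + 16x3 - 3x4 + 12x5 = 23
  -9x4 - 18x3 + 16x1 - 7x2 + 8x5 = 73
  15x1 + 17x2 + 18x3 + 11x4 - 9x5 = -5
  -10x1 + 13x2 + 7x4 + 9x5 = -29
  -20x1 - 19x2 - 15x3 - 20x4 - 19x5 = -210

Row-reduce the augmented matrix:
R1 ← R1 / (-12).
R2 ← R2 − 16·R1.
R3 ← R3 − 15·R1.
R4 ← R4 + 10·R1.
R5 ← R5 + 20·R1.
R2 ← R2 / (-3).
R1 ← R1 + 1/4·R2.
R3 ← R3 − 83/4·R2.
R4 ← R4 − 21/2·R2.
R5 ← R5 + 24·R2.
R3 ← R3 / (1099/18).
R1 ← R1 + 29/18·R3.
R2 ← R2 + 10/9·R3.
R4 ← R4 + 5/3·R3.
R5 ← R5 + 205/3·R3.
R4 ← R4 / (-42044/1099).
R1 ← R1 + 932/1099·R4.
R2 ← R2 − 3109/1099·R4.
R3 ← R3 + 1488/1099·R4.
R5 ← R5 + 3869/1099·R4.
R5 ← R5 / (-1957891/42044).
R1 ← R1 + 4260/10511·R5.
R2 ← R2 − 67895/42044·R5.
R3 ← R3 + 3012/10511·R5.
R4 ← R4 + 96377/42044·R5.
Reading off the reduced rows gives x1 = 4, x2 = -6, x3 = 2, x4 = 5, x5 = 6.

x1 = 4, x2 = -6, x3 = 2, x4 = 5, x5 = 6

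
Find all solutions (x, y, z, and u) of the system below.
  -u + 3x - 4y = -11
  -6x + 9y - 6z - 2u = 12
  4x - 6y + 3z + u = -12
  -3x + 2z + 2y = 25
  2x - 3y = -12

x = -3, y = 2, z = 6, u = -6

Row-reduce the augmented matrix:
R1 ← R1 / (3).
R2 ← R2 + 6·R1.
R3 ← R3 − 4·R1.
R4 ← R4 + 3·R1.
R5 ← R5 − 2·R1.
R1 ← R1 + 4/3·R2.
R3 ← R3 + 2/3·R2.
R4 ← R4 + 2·R2.
R5 ← R5 + 1/3·R2.
R3 ← R3 / (-1).
R1 ← R1 + 8·R3.
R2 ← R2 + 6·R3.
R4 ← R4 + 10·R3.
R5 ← R5 + 2·R3.
R4 ← R4 / (-17/3).
R1 ← R1 + 3·R4.
R2 ← R2 + 2·R4.
R3 ← R3 − 1/3·R4.
R5 reduces to 0 = 0, so the extra equation is consistent.
Reading off the reduced rows gives x = -3, y = 2, z = 6, u = -6.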